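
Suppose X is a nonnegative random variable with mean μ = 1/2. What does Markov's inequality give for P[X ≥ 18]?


μ = E[X] = 1/2, a = 18.
Markov: P[X ≥ 18] ≤ μ/a = (1/2)/18 = 1/36.
Numerically: ≈ 0.027778.
(Since a = 18 > μ = 0.500000, the bound 1/36 is < 1 and informative.)

P[X ≥ 18] ≤ 1/36 ≈ 0.027778.


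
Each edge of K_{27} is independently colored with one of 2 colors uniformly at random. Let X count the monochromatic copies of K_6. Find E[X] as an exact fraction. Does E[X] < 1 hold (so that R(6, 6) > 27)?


E[X] = C(27, 6) · 2^{1 − 15} = 296010 · 2^{−14} = 296010/16384.
As a reduced fraction: E[X] = 148005/8192 ≈ 18.06702.
Is E[X] < 1? NO.
Since E[X] ≥ 1, the first-moment bound is inconclusive at n = 27; it does NOT by itself certify R(6, 6) > 27.

E[X] = 148005/8192 ≈ 18.06702; E[X] ≥ 1; first-moment method inconclusive here.


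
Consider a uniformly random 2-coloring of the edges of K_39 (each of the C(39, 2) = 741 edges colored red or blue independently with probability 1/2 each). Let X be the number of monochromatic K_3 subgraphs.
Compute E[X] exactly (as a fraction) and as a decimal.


Let X = Σ_S X_S over the C(39, 3) = 9139 subsets S of size 3, where X_S = 1 if the K_3 on S is monochromatic.
For a fixed S, the K_3 on S has C(3, 2) = 3 edges. P[all 3 edges red] = (1/2)^3, and likewise for blue, so P[monochromatic] = 2·(1/2)^3 = 2^{1 − 3} = 1/4.
Summing: E[X] = C(39, 3) · 2^{1 − 3} = 9139 · 1/4 = 9139/4.
Numerically: E[X] ≈ 2284.7500.

E[X] = C(39,3)·2^(1−C(3,2)) = 9139/4 ≈ 2284.7500.


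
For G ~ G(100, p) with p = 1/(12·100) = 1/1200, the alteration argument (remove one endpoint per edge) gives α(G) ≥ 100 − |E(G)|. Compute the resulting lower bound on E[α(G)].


E[|E(G)|] = C(100, 2)·p = 4950 · (1/1200) = 33/8.
E[α(G)] ≥ n − E[|E(G)|] = 100 − 33/8 = 767/8.
Numerically: ≈ 95.875000.
(This is only a lower bound; the true E[α(G)] may be larger.)

E[α(G)] ≥ 767/8 ≈ 95.875000.


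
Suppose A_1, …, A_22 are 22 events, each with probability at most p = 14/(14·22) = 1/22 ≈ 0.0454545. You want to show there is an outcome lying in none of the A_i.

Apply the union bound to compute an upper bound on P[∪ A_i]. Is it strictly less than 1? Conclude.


Union bound: P[∪_{i=1}^{22} A_i] ≤ Σ_i P[A_i] ≤ 22·p = 22·(1/22) = 1.
Numerically: 1 ≈ 1.0000000.
Is 1 < 1? NO.
Since the bound 1 is ≥ 1, the union bound is uninformative here; it does NOT by itself certify existence.

22·p = 1 ≈ 1.0000000; existence NOT certified by the union bound.


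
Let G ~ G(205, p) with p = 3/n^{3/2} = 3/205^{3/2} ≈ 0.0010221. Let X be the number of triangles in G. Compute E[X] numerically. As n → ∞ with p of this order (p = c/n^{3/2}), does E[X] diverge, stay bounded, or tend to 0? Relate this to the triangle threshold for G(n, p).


Number of potential triangles: C(205, 3) = 1414910.
Each occurs with probability p³ ≈ (0.0010221)³ ≈ 1.0677544e-09.
By linearity: E[X] = C(205, 3)·p³ ≈ 1414910 · 1.0677544e-09 ≈ 0.00151.
Since α = 3/2 > 1, p = c/n^{3/2} = o(1/n) is below the triangle threshold p ~ 1/n. Asymptotically E[X] ~ (c³/6)·n^{3(1−α)} = (3³/6)·n^{-1.5} → 0, so by Markov's inequality G has no triangles w.h.p.

E[X] ≈ 0.00151; in regime p = Θ(1/n^{3/2}) E[X] tends to 0 (below the triangle threshold p ~ 1/n).


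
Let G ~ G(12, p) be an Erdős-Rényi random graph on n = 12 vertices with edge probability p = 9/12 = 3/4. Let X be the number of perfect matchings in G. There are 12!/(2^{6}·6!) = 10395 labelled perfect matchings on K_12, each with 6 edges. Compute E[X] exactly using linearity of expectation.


K_12 has 12!/(2^{6}·6!) = 10395 labelled perfect matchings.
For each such perfect matching H, let X_H = 1 if all 6 edges of H are present in G. Then P[X_H = 1] = p^{6} = (3/4)^{6} = 729/4096.
By linearity: E[X] = Σ_H E[X_H] = 10395 · p^{6} = 10395 · 729/4096 = 7577955/4096.
Numerically: E[X] ≈ 1850.09.

E[X] = 10395 · (3/4)^{6} = 7577955/4096 ≈ 1850.09.


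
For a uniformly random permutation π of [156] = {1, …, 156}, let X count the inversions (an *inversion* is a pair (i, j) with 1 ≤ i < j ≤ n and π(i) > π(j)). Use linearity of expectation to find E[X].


Write X = Σ X_I over the C(156, 2) = 12090 pairs i < j, with X_I the indicator of one inversion.
There are 12090 indicators.
For each fixed pair i < j, the values π(i) and π(j) are two distinct elements of {1, …, 156} in uniformly random order; by symmetry P[π(i) > π(j)] = 1/2.
By linearity: E[X] = 12090 · (1/2) = C(156, 2) · (1/2) = 12090/2 = 6045 ≈ 6045.000000.

E[X] = 6045 = 6045.000000.


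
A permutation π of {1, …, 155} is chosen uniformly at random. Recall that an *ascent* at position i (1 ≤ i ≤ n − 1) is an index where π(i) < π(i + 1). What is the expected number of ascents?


Write X = Σ X_I over i = 1, …, 154, with X_I the indicator of one ascent.
There are 154 indicators.
For each fixed i, the pair (π(i), π(i+1)) is a uniformly random ordered pair of distinct values from {1, …, 155}; by symmetry P[π(i) < π(i+1)] = 1/2.
By linearity: E[X] = 154 · (1/2) = (155 − 1) · (1/2) = 77 ≈ 77.0000.

E[X] = 77 = 77.0000.


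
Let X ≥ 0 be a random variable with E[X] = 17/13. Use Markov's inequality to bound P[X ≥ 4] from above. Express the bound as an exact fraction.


μ = E[X] = 17/13, a = 4.
Markov: P[X ≥ 4] ≤ μ/a = (17/13)/4 = 17/52.
Numerically: ≈ 0.3269.
(Since a = 4 > μ = 1.3077, the bound 17/52 is < 1 and informative.)

P[X ≥ 4] ≤ 17/52 ≈ 0.3269.


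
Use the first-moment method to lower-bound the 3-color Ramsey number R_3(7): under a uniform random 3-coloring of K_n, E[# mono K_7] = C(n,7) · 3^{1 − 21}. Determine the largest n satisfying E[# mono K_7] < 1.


We need C(n, 7) · 3^{1 − 21} < 1, i.e. C(n, 7) < 3^{21 − 1} = 3486784401.
Check values of n near the boundary:
  n = 77: C(77, 7) = 2404808340; 2404808340 < 3486784401? YES
  n = 78: C(78, 7) = 2641902120; 2641902120 < 3486784401? YES
  n = 79: C(79, 7) = 2898753715; 2898753715 < 3486784401? YES
  n = 80: C(80, 7) = 3176716400; 3176716400 < 3486784401? YES
  n = 81: C(81, 7) = 3477216600; 3477216600 < 3486784401? YES
  n = 82: C(82, 7) = 3801756816; 3801756816 < 3486784401? NO
The largest n with C(n, 7) < 3486784401 is n = 81 (where E[X] = 42928600/43046721 ≈ 0.997). Hence R_3(7) > 81, i.e. R_3(7) ≥ 82.

Largest n = 81; hence R_3(7) > 81.


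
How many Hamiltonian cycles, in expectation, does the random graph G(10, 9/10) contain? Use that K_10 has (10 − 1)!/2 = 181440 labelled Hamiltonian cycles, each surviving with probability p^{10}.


K_10 has (10 − 1)!/2 = 181440 labelled Hamiltonian cycles.
For each such Hamiltonian cycle H, let X_H = 1 if all 10 edges of H are present in G. Then P[X_H = 1] = p^{10} = (9/10)^{10} = 3486784401/10000000000.
By linearity: E[X] = Σ_H E[X_H] = 181440 · p^{10} = 181440 · 3486784401/10000000000 = 1977006755367/31250000.
Numerically: E[X] ≈ 63264.2.

E[X] = 181440 · (9/10)^{10} = 1977006755367/31250000 ≈ 63264.2.


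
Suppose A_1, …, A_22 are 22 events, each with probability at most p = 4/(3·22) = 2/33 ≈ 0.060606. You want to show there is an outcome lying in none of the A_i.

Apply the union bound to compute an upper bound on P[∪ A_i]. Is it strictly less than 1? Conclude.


Union bound: P[∪_{i=1}^{22} A_i] ≤ Σ_i P[A_i] ≤ 22·p = 22·(2/33) = 4/3.
Numerically: 4/3 ≈ 1.333333.
Is 4/3 < 1? NO.
Since the bound 4/3 is ≥ 1, the union bound is uninformative here; it does NOT by itself certify existence.

22·p = 4/3 ≈ 1.333333; existence NOT certified by the union bound.


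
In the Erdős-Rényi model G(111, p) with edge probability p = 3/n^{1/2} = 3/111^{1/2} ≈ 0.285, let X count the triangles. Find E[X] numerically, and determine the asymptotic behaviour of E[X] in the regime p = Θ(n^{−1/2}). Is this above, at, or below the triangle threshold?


Number of potential triangles: C(111, 3) = 221815.
Each occurs with probability p³ ≈ (0.285)³ ≈ 2.30876e-02.
By linearity: E[X] = C(111, 3)·p³ ≈ 221815 · 2.30876e-02 ≈ 5121.182.
Since α = 1/2 < 1, p = c/n^{1/2} ≫ 1/n is above the triangle threshold p ~ 1/n. Asymptotically E[X] ~ (c³/6)·n^{3(1−α)} = (3³/6)·n^{1.5} → ∞; triangles are abundant w.h.p.

E[X] ≈ 5121.182; in regime p = Θ(1/n^{1/2}) E[X] diverges (above the triangle threshold p ~ 1/n).


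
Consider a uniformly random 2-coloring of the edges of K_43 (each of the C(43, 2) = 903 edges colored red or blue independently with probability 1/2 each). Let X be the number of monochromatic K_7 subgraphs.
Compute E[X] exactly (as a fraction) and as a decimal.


Let X = Σ_S X_S over the C(43, 7) = 32224114 subsets S of size 7, where X_S = 1 if the K_7 on S is monochromatic.
For a fixed S, the K_7 on S has C(7, 2) = 21 edges. P[all 21 edges red] = (1/2)^21, and likewise for blue, so P[monochromatic] = 2·(1/2)^21 = 2^{1 − 21} = 1/1048576.
By linearity: E[X] = C(43, 7) · 2^{1 − 21} = 32224114 · 1/1048576 = 16112057/524288.
Numerically: E[X] ≈ 30.731.

E[X] = C(43,7)·2^(1−C(7,2)) = 16112057/524288 ≈ 30.731.


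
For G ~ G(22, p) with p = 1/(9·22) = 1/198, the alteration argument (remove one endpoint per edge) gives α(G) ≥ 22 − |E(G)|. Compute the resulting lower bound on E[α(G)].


E[|E(G)|] = C(22, 2)·p = 231 · (1/198) = 7/6.
E[α(G)] ≥ n − E[|E(G)|] = 22 − 7/6 = 125/6.
Numerically: ≈ 20.833333.
(This is only a lower bound; the true E[α(G)] may be larger.)

E[α(G)] ≥ 125/6 ≈ 20.833333.


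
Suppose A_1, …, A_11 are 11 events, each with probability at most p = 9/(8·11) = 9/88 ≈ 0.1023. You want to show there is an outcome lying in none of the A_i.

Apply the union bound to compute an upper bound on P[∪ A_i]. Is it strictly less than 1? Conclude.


Union bound: P[∪_{i=1}^{11} A_i] ≤ Σ_i P[A_i] ≤ 11·p = 11·(9/88) = 9/8.
Numerically: 9/8 ≈ 1.1250.
Is 9/8 < 1? NO.
Since the bound 9/8 is ≥ 1, the union bound is uninformative here; it does NOT by itself certify existence.

11·p = 9/8 ≈ 1.1250; existence NOT certified by the union bound.


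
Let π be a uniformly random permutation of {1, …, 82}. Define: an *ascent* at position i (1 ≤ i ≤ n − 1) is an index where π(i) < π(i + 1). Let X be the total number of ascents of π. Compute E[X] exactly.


Write X = Σ X_I over i = 1, …, 81, with X_I the indicator of one ascent.
There are 81 indicators.
For each fixed i, the pair (π(i), π(i+1)) is a uniformly random ordered pair of distinct values from {1, …, 82}; by symmetry P[π(i) < π(i+1)] = 1/2.
By linearity: E[X] = 81 · (1/2) = (82 − 1) · (1/2) = 81/2 ≈ 40.50000.

E[X] = 81/2 = 40.50000.


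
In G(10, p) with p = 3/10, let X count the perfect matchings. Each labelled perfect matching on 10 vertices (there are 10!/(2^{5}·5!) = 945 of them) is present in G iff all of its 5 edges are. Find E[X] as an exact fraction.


K_10 has 10!/(2^{5}·5!) = 945 labelled perfect matchings.
For each such perfect matching H, let X_H = 1 if all 5 edges of H are present in G. Then P[X_H = 1] = p^{5} = (3/10)^{5} = 243/100000.
By linearity: E[X] = Σ_H E[X_H] = 945 · p^{5} = 945 · 243/100000 = 45927/20000.
Numerically: E[X] ≈ 2.3.

E[X] = 945 · (3/10)^{5} = 45927/20000 ≈ 2.3.


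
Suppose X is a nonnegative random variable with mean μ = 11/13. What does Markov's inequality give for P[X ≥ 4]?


μ = E[X] = 11/13, a = 4.
Markov: P[X ≥ 4] ≤ μ/a = (11/13)/4 = 11/52.
Numerically: ≈ 0.21154.
(Since a = 4 > μ = 0.84615, the bound 11/52 is < 1 and informative.)

P[X ≥ 4] ≤ 11/52 ≈ 0.21154.


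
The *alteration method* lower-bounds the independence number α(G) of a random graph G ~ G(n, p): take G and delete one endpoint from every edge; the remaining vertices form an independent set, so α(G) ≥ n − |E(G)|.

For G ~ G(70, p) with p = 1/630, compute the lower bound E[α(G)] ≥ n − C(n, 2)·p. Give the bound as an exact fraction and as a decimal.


E[|E(G)|] = C(70, 2)·p = 2415 · (1/630) = 23/6.
E[α(G)] ≥ n − E[|E(G)|] = 70 − 23/6 = 397/6.
Numerically: ≈ 66.166667.
(This is only a lower bound; the true E[α(G)] may be larger.)

E[α(G)] ≥ 397/6 ≈ 66.166667.


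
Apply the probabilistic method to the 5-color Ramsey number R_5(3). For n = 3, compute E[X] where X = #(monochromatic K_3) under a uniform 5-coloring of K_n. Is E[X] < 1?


E[X] = C(3, 3) · 5^{1 − 3} = 1 · 5^{−2} = 1/25.
As a reduced fraction: E[X] = 1/25 ≈ 0.040.
Is E[X] < 1? YES.
Since E[X] < 1, there exists a 5-coloring of K_{3} with no monochromatic K_3; hence R_5(3) > 3.

E[X] = 1/25 ≈ 0.040; E[X] < 1, so R_5(3) > 3.


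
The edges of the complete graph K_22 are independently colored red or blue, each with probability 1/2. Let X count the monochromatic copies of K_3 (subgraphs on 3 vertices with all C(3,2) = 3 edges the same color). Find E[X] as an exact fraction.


Let X = Σ_S X_S over the C(22, 3) = 1540 subsets S of size 3, where X_S = 1 if the K_3 on S is monochromatic.
For a fixed S, the K_3 on S has C(3, 2) = 3 edges. P[all 3 edges red] = (1/2)^3, and likewise for blue, so P[monochromatic] = 2·(1/2)^3 = 2^{1 − 3} = 1/4.
By linearity of expectation: E[X] = C(22, 3) · 2^{1 − 3} = 1540 · 1/4 = 385.
Numerically: E[X] ≈ 385.000.

E[X] = C(22,3)·2^(1−C(3,2)) = 385 ≈ 385.000.


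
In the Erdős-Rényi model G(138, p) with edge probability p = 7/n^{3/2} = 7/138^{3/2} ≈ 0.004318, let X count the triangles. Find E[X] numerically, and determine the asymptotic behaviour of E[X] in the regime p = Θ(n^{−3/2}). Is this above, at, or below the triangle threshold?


Number of potential triangles: C(138, 3) = 428536.
Each occurs with probability p³ ≈ (0.004318)³ ≈ 8.050785e-08.
By linearity: E[X] = C(138, 3)·p³ ≈ 428536 · 8.050785e-08 ≈ 0.0345.
Since α = 3/2 > 1, p = c/n^{3/2} = o(1/n) is below the triangle threshold p ~ 1/n. Asymptotically E[X] ~ (c³/6)·n^{3(1−α)} = (7³/6)·n^{-1.5} → 0, so by Markov's inequality G has no triangles w.h.p.

E[X] ≈ 0.0345; in regime p = Θ(1/n^{3/2}) E[X] tends to 0 (below the triangle threshold p ~ 1/n).


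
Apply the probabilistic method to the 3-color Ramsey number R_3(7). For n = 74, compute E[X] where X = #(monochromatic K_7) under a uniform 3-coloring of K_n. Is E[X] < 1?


E[X] = C(74, 7) · 3^{1 − 21} = 1799579064 · 3^{−20} = 1799579064/3486784401.
As a reduced fraction: E[X] = 599859688/1162261467 ≈ 0.5161.
Is E[X] < 1? YES.
Since E[X] < 1, there exists a 3-coloring of K_{74} with no monochromatic K_7; hence R_3(7) > 74.

E[X] = 599859688/1162261467 ≈ 0.5161; E[X] < 1, so R_3(7) > 74.


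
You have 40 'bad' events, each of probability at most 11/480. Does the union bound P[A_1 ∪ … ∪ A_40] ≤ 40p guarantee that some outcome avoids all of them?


Union bound: P[∪_{i=1}^{40} A_i] ≤ Σ_i P[A_i] ≤ 40·p = 40·(11/480) = 11/12.
Numerically: 11/12 ≈ 0.916667.
Is 11/12 < 1? YES.
Since P[∪ A_i] ≤ 11/12 < 1, the complement has P[∩ A_i^c] ≥ 1 − 11/12 = 1/12 > 0, so some outcome avoids every A_i.

40·p = 11/12 ≈ 0.916667; existence CERTIFIED by the union bound.


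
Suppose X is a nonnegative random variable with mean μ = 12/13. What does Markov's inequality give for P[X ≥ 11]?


μ = E[X] = 12/13, a = 11.
Markov: P[X ≥ 11] ≤ μ/a = (12/13)/11 = 12/143.
Numerically: ≈ 0.083916.
(Since a = 11 > μ = 0.923077, the bound 12/143 is < 1 and informative.)

P[X ≥ 11] ≤ 12/143 ≈ 0.083916.


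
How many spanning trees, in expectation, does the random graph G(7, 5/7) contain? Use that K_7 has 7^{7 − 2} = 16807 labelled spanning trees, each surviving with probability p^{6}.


K_7 has 7^{7 − 2} = 16807 labelled spanning trees.
For each such spanning tree H, let X_H = 1 if all 6 edges of H are present in G. Then P[X_H = 1] = p^{6} = (5/7)^{6} = 15625/117649.
By linearity: E[X] = Σ_H E[X_H] = 16807 · p^{6} = 16807 · 15625/117649 = 15625/7.
Numerically: E[X] ≈ 2232.1.

E[X] = 16807 · (5/7)^{6} = 15625/7 ≈ 2232.1.


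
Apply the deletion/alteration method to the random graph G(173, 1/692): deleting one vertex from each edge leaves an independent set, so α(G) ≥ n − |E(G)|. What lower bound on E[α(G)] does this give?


E[|E(G)|] = C(173, 2)·p = 14878 · (1/692) = 43/2.
E[α(G)] ≥ n − E[|E(G)|] = 173 − 43/2 = 303/2.
Numerically: ≈ 151.500.
(This is only a lower bound; the true E[α(G)] may be larger.)

E[α(G)] ≥ 303/2 ≈ 151.500.


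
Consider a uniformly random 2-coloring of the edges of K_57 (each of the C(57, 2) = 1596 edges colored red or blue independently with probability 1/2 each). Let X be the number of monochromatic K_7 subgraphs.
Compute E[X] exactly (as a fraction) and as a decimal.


Let X = Σ_S X_S over the C(57, 7) = 264385836 subsets S of size 7, where X_S = 1 if the K_7 on S is monochromatic.
For a fixed S, the K_7 on S has C(7, 2) = 21 edges. P[all 21 edges red] = (1/2)^21, and likewise for blue, so P[monochromatic] = 2·(1/2)^21 = 2^{1 − 21} = 1/1048576.
Summing: E[X] = C(57, 7) · 2^{1 − 21} = 264385836 · 1/1048576 = 66096459/262144.
Numerically: E[X] ≈ 252.1380.

E[X] = C(57,7)·2^(1−C(7,2)) = 66096459/262144 ≈ 252.1380.


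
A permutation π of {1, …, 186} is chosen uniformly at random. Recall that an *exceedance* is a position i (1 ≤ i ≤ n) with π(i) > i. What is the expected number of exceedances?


Write X = Σ_{i=1}^{186} X_i, where X_i = 1_{π(i) > i}.
For each fixed i, π(i) is uniform over {1, …, 186} (marginal of a uniform permutation), so P[π(i) > i] = (n − i)/n. Summing: Σ_{i=1}^{186} (n − i)/n = (0 + 1 + … + 185)/186 = 186(186 − 1)/(2·186) = (186 − 1)/2.
Hence E[X] = Σ_{i=1}^{186} (186 − i)/186 = 185/2 ≈ 92.500000.

E[X] = 185/2 = 92.500000.


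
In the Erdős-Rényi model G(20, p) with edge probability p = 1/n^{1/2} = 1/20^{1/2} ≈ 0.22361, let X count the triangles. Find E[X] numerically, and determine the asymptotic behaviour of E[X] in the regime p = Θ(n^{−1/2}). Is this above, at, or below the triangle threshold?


Number of potential triangles: C(20, 3) = 1140.
Each occurs with probability p³ ≈ (0.22361)³ ≈ 1.1180340e-02.
By linearity: E[X] = C(20, 3)·p³ ≈ 1140 · 1.1180340e-02 ≈ 12.74559.
Since α = 1/2 < 1, p = c/n^{1/2} ≫ 1/n is above the triangle threshold p ~ 1/n. Asymptotically E[X] ~ (c³/6)·n^{3(1−α)} = (1³/6)·n^{1.5} → ∞; triangles are abundant w.h.p.

E[X] ≈ 12.74559; in regime p = Θ(1/n^{1/2}) E[X] diverges (above the triangle threshold p ~ 1/n).


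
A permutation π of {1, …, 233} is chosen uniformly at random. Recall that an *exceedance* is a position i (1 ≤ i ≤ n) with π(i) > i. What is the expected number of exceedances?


Write X = Σ_{i=1}^{233} X_i, where X_i = 1_{π(i) > i}.
For each fixed i, π(i) is uniform over {1, …, 233} (marginal of a uniform permutation), so P[π(i) > i] = (n − i)/n. Summing: Σ_{i=1}^{233} (n − i)/n = (0 + 1 + … + 232)/233 = 233(233 − 1)/(2·233) = (233 − 1)/2.
Hence E[X] = Σ_{i=1}^{233} (233 − i)/233 = 116 ≈ 116.000000.

E[X] = 116 = 116.000000.


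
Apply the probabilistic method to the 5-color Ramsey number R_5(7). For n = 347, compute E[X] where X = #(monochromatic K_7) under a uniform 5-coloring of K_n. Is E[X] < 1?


E[X] = C(347, 7) · 5^{1 − 21} = 113090774900334 · 5^{−20} = 113090774900334/95367431640625.
As a reduced fraction: E[X] = 113090774900334/95367431640625 ≈ 1.1858427.
Is E[X] < 1? NO.
Since E[X] ≥ 1, the first-moment bound is inconclusive at n = 347; it does NOT by itself certify R_5(7) > 347.

E[X] = 113090774900334/95367431640625 ≈ 1.1858427; E[X] ≥ 1; first-moment method inconclusive here.


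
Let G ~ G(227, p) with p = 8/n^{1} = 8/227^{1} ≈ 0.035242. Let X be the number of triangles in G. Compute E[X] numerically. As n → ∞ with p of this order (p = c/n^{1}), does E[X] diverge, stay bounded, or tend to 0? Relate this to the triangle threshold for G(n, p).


Number of potential triangles: C(227, 3) = 1923825.
Each occurs with probability p³ ≈ (0.035242)³ ≈ 4.3771597e-05.
By linearity: E[X] = C(227, 3)·p³ ≈ 1923825 · 4.3771597e-05 ≈ 84.20889.
Here α = 1, so p = 8/n is exactly at the triangle threshold p ~ 1/n. Asymptotically E[X] → c³/6 = 8³/6 = 256/3 ≈ 85.33333, a bounded constant. In this regime the triangle count is asymptotically Poisson(c³/6).

E[X] ≈ 84.20889; in regime p = Θ(1/n^{1}) E[X] stays bounded (at the triangle threshold p ~ 1/n).


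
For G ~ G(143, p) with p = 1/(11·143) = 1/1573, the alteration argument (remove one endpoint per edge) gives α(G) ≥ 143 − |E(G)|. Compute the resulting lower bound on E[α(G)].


E[|E(G)|] = C(143, 2)·p = 10153 · (1/1573) = 71/11.
E[α(G)] ≥ n − E[|E(G)|] = 143 − 71/11 = 1502/11.
Numerically: ≈ 136.5455.
(This is only a lower bound; the true E[α(G)] may be larger.)

E[α(G)] ≥ 1502/11 ≈ 136.5455.


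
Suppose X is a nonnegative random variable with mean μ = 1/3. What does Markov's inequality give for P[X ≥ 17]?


μ = E[X] = 1/3, a = 17.
Markov: P[X ≥ 17] ≤ μ/a = (1/3)/17 = 1/51.
Numerically: ≈ 0.01961.
(Since a = 17 > μ = 0.33333, the bound 1/51 is < 1 and informative.)

P[X ≥ 17] ≤ 1/51 ≈ 0.01961.


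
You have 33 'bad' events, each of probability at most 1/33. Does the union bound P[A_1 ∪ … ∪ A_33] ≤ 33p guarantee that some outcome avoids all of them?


Union bound: P[∪_{i=1}^{33} A_i] ≤ Σ_i P[A_i] ≤ 33·p = 33·(1/33) = 1.
Numerically: 1 ≈ 1.0000.
Is 1 < 1? NO.
Since the bound 1 is ≥ 1, the union bound is uninformative here; it does NOT by itself certify existence.

33·p = 1 ≈ 1.0000; existence NOT certified by the union bound.


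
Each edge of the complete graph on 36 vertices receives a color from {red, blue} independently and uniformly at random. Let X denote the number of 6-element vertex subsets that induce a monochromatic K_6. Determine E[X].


Let X = Σ_S X_S over the C(36, 6) = 1947792 subsets S of size 6, where X_S = 1 if the K_6 on S is monochromatic.
For a fixed S, the K_6 on S has C(6, 2) = 15 edges. P[all 15 edges red] = (1/2)^15, and likewise for blue, so P[monochromatic] = 2·(1/2)^15 = 2^{1 − 15} = 1/16384.
By linearity of expectation: E[X] = C(36, 6) · 2^{1 − 15} = 1947792 · 1/16384 = 121737/1024.
Numerically: E[X] ≈ 118.88379.

E[X] = C(36,6)·2^(1−C(6,2)) = 121737/1024 ≈ 118.88379.


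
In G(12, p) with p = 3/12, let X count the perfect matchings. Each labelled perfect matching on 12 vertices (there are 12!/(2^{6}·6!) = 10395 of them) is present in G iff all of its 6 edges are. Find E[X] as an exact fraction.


K_12 has 12!/(2^{6}·6!) = 10395 labelled perfect matchings.
For each such perfect matching H, let X_H = 1 if all 6 edges of H are present in G. Then P[X_H = 1] = p^{6} = (1/4)^{6} = 1/4096.
By linearity: E[X] = Σ_H E[X_H] = 10395 · p^{6} = 10395 · 1/4096 = 10395/4096.
Numerically: E[X] ≈ 2.538.

E[X] = 10395 · (1/4)^{6} = 10395/4096 ≈ 2.538.


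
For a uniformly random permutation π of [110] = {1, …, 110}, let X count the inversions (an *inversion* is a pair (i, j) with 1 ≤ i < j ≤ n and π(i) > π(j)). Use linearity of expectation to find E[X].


Write X = Σ X_I over the C(110, 2) = 5995 pairs i < j, with X_I the indicator of one inversion.
There are 5995 indicators.
For each fixed pair i < j, the values π(i) and π(j) are two distinct elements of {1, …, 110} in uniformly random order; by symmetry P[π(i) > π(j)] = 1/2.
By linearity: E[X] = 5995 · (1/2) = C(110, 2) · (1/2) = 5995/2 = 5995/2 ≈ 2997.50000.

E[X] = 5995/2 = 2997.50000.


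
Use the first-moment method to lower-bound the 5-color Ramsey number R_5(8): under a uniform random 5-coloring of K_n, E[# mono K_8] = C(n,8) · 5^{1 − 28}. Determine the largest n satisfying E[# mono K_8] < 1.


We need C(n, 8) · 5^{1 − 28} < 1, i.e. C(n, 8) < 5^{28 − 1} = 7450580596923828125.
Check values of n near the boundary:
  n = 858: C(858, 8) = 7049584530256467771; 7049584530256467771 < 7450580596923828125? YES
  n = 859: C(859, 8) = 7115855595170747139; 7115855595170747139 < 7450580596923828125? YES
  n = 860: C(860, 8) = 7182671140665308145; 7182671140665308145 < 7450580596923828125? YES
  n = 861: C(861, 8) = 7250034996615275865; 7250034996615275865 < 7450580596923828125? YES
  n = 862: C(862, 8) = 7317951015318931845; 7317951015318931845 < 7450580596923828125? YES
  n = 863: C(863, 8) = 7386423071602617757; 7386423071602617757 < 7450580596923828125? YES
  n = 864: C(864, 8) = 7455455062926006708; 7455455062926006708 < 7450580596923828125? NO
  n = 865: C(865, 8) = 7525050909487743060; 7525050909487743060 < 7450580596923828125? NO
  n = 866: C(866, 8) = 7595214554331451620; 7595214554331451620 < 7450580596923828125? NO
The largest n with C(n, 8) < 7450580596923828125 is n = 863 (where E[X] = 7386423071602617757/7450580596923828125 ≈ 0.9914). Hence R_5(8) > 863, i.e. R_5(8) ≥ 864.

Largest n = 863; hence R_5(8) > 863.


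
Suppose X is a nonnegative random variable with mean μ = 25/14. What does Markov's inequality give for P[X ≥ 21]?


μ = E[X] = 25/14, a = 21.
Markov: P[X ≥ 21] ≤ μ/a = (25/14)/21 = 25/294.
Numerically: ≈ 0.085.
(Since a = 21 > μ = 1.786, the bound 25/294 is < 1 and informative.)

P[X ≥ 21] ≤ 25/294 ≈ 0.085.


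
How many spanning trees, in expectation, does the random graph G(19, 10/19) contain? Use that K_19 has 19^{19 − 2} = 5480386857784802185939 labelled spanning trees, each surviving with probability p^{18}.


K_19 has 19^{19 − 2} = 5480386857784802185939 labelled spanning trees.
For each such spanning tree H, let X_H = 1 if all 18 edges of H are present in G. Then P[X_H = 1] = p^{18} = (10/19)^{18} = 1000000000000000000/104127350297911241532841.
By linearity of expectation: E[X] = Σ_H E[X_H] = 5480386857784802185939 · p^{18} = 5480386857784802185939 · 1000000000000000000/104127350297911241532841 = 1000000000000000000/19.
Numerically: E[X] ≈ 5.2632e+16.

E[X] = 5480386857784802185939 · (10/19)^{18} = 1000000000000000000/19 ≈ 5.2632e+16.


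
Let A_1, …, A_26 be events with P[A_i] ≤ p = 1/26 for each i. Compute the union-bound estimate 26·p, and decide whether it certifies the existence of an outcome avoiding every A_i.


Union bound: P[∪_{i=1}^{26} A_i] ≤ Σ_i P[A_i] ≤ 26·p = 26·(1/26) = 1.
Numerically: 1 ≈ 1.00000.
Is 1 < 1? NO.
Since the bound 1 is ≥ 1, the union bound is uninformative here; it does NOT by itself certify existence.

26·p = 1 ≈ 1.00000; existence NOT certified by the union bound.


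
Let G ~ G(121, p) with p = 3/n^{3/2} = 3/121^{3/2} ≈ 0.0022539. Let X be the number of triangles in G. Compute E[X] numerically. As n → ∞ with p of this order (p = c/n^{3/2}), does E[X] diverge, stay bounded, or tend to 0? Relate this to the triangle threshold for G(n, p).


Number of potential triangles: C(121, 3) = 287980.
Each occurs with probability p³ ≈ (0.0022539)³ ≈ 1.1450636e-08.
By linearity: E[X] = C(121, 3)·p³ ≈ 287980 · 1.1450636e-08 ≈ 0.00330.
Since α = 3/2 > 1, p = c/n^{3/2} = o(1/n) is below the triangle threshold p ~ 1/n. Asymptotically E[X] ~ (c³/6)·n^{3(1−α)} = (3³/6)·n^{-1.5} → 0, so by Markov's inequality G has no triangles w.h.p.

E[X] ≈ 0.00330; in regime p = Θ(1/n^{3/2}) E[X] tends to 0 (below the triangle threshold p ~ 1/n).


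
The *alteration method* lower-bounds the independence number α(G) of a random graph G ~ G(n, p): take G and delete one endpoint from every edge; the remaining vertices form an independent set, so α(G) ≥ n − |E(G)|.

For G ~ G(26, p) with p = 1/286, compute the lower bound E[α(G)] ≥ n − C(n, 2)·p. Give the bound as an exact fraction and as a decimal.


E[|E(G)|] = C(26, 2)·p = 325 · (1/286) = 25/22.
E[α(G)] ≥ n − E[|E(G)|] = 26 − 25/22 = 547/22.
Numerically: ≈ 24.8636.
(This is only a lower bound; the true E[α(G)] may be larger.)

E[α(G)] ≥ 547/22 ≈ 24.8636.


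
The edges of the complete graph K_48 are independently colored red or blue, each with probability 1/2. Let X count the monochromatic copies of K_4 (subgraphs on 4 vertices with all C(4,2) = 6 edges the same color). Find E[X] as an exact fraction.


Let X = Σ_S X_S over the C(48, 4) = 194580 subsets S of size 4, where X_S = 1 if the K_4 on S is monochromatic.
For a fixed S, the K_4 on S has C(4, 2) = 6 edges. P[all 6 edges red] = (1/2)^6, and likewise for blue, so P[monochromatic] = 2·(1/2)^6 = 2^{1 − 6} = 1/32.
By linearity: E[X] = C(48, 4) · 2^{1 − 6} = 194580 · 1/32 = 48645/8.
Numerically: E[X] ≈ 6080.625000.

E[X] = C(48,4)·2^(1−C(4,2)) = 48645/8 ≈ 6080.625000.


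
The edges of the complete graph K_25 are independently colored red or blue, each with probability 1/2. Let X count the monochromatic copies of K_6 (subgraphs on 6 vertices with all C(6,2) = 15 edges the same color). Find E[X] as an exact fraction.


Let X = Σ_S X_S over the C(25, 6) = 177100 subsets S of size 6, where X_S = 1 if the K_6 on S is monochromatic.
For a fixed S, the K_6 on S has C(6, 2) = 15 edges. P[all 15 edges red] = (1/2)^15, and likewise for blue, so P[monochromatic] = 2·(1/2)^15 = 2^{1 − 15} = 1/16384.
By linearity: E[X] = C(25, 6) · 2^{1 − 15} = 177100 · 1/16384 = 44275/4096.
Numerically: E[X] ≈ 10.809.

E[X] = C(25,6)·2^(1−C(6,2)) = 44275/4096 ≈ 10.809.


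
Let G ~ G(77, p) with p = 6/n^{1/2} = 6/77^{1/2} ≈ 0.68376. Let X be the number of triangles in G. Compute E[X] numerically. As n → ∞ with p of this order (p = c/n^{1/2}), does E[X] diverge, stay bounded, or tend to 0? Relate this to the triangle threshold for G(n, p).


Number of potential triangles: C(77, 3) = 73150.
Each occurs with probability p³ ≈ (0.68376)³ ≈ 3.1968162e-01.
By linearity: E[X] = C(77, 3)·p³ ≈ 73150 · 3.1968162e-01 ≈ 23384.71029.
Since α = 1/2 < 1, p = c/n^{1/2} ≫ 1/n is above the triangle threshold p ~ 1/n. Asymptotically E[X] ~ (c³/6)·n^{3(1−α)} = (6³/6)·n^{1.5} → ∞; triangles are abundant w.h.p.

E[X] ≈ 23384.71029; in regime p = Θ(1/n^{1/2}) E[X] diverges (above the triangle threshold p ~ 1/n).


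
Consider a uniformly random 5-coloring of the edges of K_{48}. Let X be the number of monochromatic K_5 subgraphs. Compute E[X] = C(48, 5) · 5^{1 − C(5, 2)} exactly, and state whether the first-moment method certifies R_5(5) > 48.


E[X] = C(48, 5) · 5^{1 − 10} = 1712304 · 5^{−9} = 1712304/1953125.
As a reduced fraction: E[X] = 1712304/1953125 ≈ 0.8766996.
Is E[X] < 1? YES.
Since E[X] < 1, there exists a 5-coloring of K_{48} with no monochromatic K_5; hence R_5(5) > 48.

E[X] = 1712304/1953125 ≈ 0.8766996; E[X] < 1, so R_5(5) > 48.


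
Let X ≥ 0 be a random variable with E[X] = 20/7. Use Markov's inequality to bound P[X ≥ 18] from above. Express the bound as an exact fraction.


μ = E[X] = 20/7, a = 18.
Markov: P[X ≥ 18] ≤ μ/a = (20/7)/18 = 10/63.
Numerically: ≈ 0.15873.
(Since a = 18 > μ = 2.85714, the bound 10/63 is < 1 and informative.)

P[X ≥ 18] ≤ 10/63 ≈ 0.15873.


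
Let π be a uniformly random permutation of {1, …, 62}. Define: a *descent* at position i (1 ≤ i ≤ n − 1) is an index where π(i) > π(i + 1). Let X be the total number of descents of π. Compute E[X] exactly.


Write X = Σ X_I over i = 1, …, 61, with X_I the indicator of one descent.
There are 61 indicators.
For each fixed i, the pair (π(i), π(i+1)) is a uniformly random ordered pair of distinct values from {1, …, 62}; by symmetry P[π(i) > π(i+1)] = 1/2.
By linearity: E[X] = 61 · (1/2) = (62 − 1) · (1/2) = 61/2 ≈ 30.500000.

E[X] = 61/2 = 30.500000.


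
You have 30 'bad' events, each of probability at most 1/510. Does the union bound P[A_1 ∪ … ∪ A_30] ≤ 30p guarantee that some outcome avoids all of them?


Union bound: P[∪_{i=1}^{30} A_i] ≤ Σ_i P[A_i] ≤ 30·p = 30·(1/510) = 1/17.
Numerically: 1/17 ≈ 0.05882.
Is 1/17 < 1? YES.
Since P[∪ A_i] ≤ 1/17 < 1, the complement has P[∩ A_i^c] ≥ 1 − 1/17 = 16/17 > 0, so some outcome avoids every A_i.

30·p = 1/17 ≈ 0.05882; existence CERTIFIED by the union bound.


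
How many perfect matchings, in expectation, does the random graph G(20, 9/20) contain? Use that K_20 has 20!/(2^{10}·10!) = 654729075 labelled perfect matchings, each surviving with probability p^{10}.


K_20 has 20!/(2^{10}·10!) = 654729075 labelled perfect matchings.
For each such perfect matching H, let X_H = 1 if all 10 edges of H are present in G. Then P[X_H = 1] = p^{10} = (9/20)^{10} = 3486784401/10240000000000.
Summing the indicators: E[X] = Σ_H E[X_H] = 654729075 · p^{10} = 654729075 · 3486784401/10240000000000 = 91315965023646363/409600000000.
Numerically: E[X] ≈ 2.229e+05.

E[X] = 654729075 · (9/20)^{10} = 91315965023646363/409600000000 ≈ 2.229e+05.


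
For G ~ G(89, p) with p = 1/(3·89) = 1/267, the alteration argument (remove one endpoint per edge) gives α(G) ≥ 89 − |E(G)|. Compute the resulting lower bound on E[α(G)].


E[|E(G)|] = C(89, 2)·p = 3916 · (1/267) = 44/3.
E[α(G)] ≥ n − E[|E(G)|] = 89 − 44/3 = 223/3.
Numerically: ≈ 74.333333.
(This is only a lower bound; the true E[α(G)] may be larger.)

E[α(G)] ≥ 223/3 ≈ 74.333333.


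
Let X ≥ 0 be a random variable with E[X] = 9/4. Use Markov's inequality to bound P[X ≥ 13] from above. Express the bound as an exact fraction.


μ = E[X] = 9/4, a = 13.
Markov: P[X ≥ 13] ≤ μ/a = (9/4)/13 = 9/52.
Numerically: ≈ 0.173.
(Since a = 13 > μ = 2.250, the bound 9/52 is < 1 and informative.)

P[X ≥ 13] ≤ 9/52 ≈ 0.173.


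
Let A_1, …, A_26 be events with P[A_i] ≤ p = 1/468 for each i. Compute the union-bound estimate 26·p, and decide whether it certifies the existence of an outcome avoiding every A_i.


Union bound: P[∪_{i=1}^{26} A_i] ≤ Σ_i P[A_i] ≤ 26·p = 26·(1/468) = 1/18.
Numerically: 1/18 ≈ 0.055556.
Is 1/18 < 1? YES.
Since P[∪ A_i] ≤ 1/18 < 1, the complement has P[∩ A_i^c] ≥ 1 − 1/18 = 17/18 > 0, so some outcome avoids every A_i.

26·p = 1/18 ≈ 0.055556; existence CERTIFIED by the union bound.


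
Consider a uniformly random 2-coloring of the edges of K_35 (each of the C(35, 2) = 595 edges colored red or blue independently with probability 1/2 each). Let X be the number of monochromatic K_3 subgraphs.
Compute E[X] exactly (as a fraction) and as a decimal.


Let X = Σ_S X_S over the C(35, 3) = 6545 subsets S of size 3, where X_S = 1 if the K_3 on S is monochromatic.
For a fixed S, the K_3 on S has C(3, 2) = 3 edges. P[all 3 edges red] = (1/2)^3, and likewise for blue, so P[monochromatic] = 2·(1/2)^3 = 2^{1 − 3} = 1/4.
By linearity of expectation: E[X] = C(35, 3) · 2^{1 − 3} = 6545 · 1/4 = 6545/4.
Numerically: E[X] ≈ 1636.25000.

E[X] = C(35,3)·2^(1−C(3,2)) = 6545/4 ≈ 1636.25000.


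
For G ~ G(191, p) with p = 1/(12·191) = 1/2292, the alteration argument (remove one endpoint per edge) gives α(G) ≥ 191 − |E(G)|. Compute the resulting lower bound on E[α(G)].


E[|E(G)|] = C(191, 2)·p = 18145 · (1/2292) = 95/12.
E[α(G)] ≥ n − E[|E(G)|] = 191 − 95/12 = 2197/12.
Numerically: ≈ 183.08333.
(This is only a lower bound; the true E[α(G)] may be larger.)

E[α(G)] ≥ 2197/12 ≈ 183.08333.


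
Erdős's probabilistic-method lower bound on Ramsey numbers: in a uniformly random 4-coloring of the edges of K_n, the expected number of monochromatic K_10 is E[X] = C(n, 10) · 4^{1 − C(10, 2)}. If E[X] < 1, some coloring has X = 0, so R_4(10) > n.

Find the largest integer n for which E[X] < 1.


We need C(n, 10) · 4^{1 − 45} < 1, i.e. C(n, 10) < 4^{45 − 1} = 309485009821345068724781056.
Check values of n near the boundary:
  n = 2020: C(2020, 10) = 304832018578739931133653656; 304832018578739931133653656 < 309485009821345068724781056? YES
  n = 2021: C(2021, 10) = 306347841644770462864800616; 306347841644770462864800616 < 309485009821345068724781056? YES
  n = 2022: C(2022, 10) = 307870445231474093395937796; 307870445231474093395937796 < 309485009821345068724781056? YES
  n = 2023: C(2023, 10) = 309399856285778485315440716; 309399856285778485315440716 < 309485009821345068724781056? YES
  n = 2024: C(2024, 10) = 310936101848269937576192656; 310936101848269937576192656 < 309485009821345068724781056? NO
  n = 2025: C(2025, 10) = 312479209053472269772600560; 312479209053472269772600560 < 309485009821345068724781056? NO
  n = 2026: C(2026, 10) = 314029205130126398094885285; 314029205130126398094885285 < 309485009821345068724781056? NO
The largest n with C(n, 10) < 309485009821345068724781056 is n = 2023 (where E[X] = 77349964071444621328860179/77371252455336267181195264 ≈ 0.99972). Hence R_4(10) > 2023, i.e. R_4(10) ≥ 2024.

Largest n = 2023; hence R_4(10) > 2023.


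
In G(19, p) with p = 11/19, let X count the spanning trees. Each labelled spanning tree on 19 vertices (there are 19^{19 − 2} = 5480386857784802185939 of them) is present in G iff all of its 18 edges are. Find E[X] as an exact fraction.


K_19 has 19^{19 − 2} = 5480386857784802185939 labelled spanning trees.
For each such spanning tree H, let X_H = 1 if all 18 edges of H are present in G. Then P[X_H = 1] = p^{18} = (11/19)^{18} = 5559917313492231481/104127350297911241532841.
By linearity: E[X] = Σ_H E[X_H] = 5480386857784802185939 · p^{18} = 5480386857784802185939 · 5559917313492231481/104127350297911241532841 = 5559917313492231481/19.
Numerically: E[X] ≈ 2.92627e+17.

E[X] = 5480386857784802185939 · (11/19)^{18} = 5559917313492231481/19 ≈ 2.92627e+17.


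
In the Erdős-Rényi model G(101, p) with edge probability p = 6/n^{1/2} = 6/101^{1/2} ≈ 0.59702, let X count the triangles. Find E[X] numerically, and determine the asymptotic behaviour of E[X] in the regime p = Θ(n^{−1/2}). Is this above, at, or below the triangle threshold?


Number of potential triangles: C(101, 3) = 166650.
Each occurs with probability p³ ≈ (0.59702)³ ≈ 2.1280003e-01.
By linearity: E[X] = C(101, 3)·p³ ≈ 166650 · 2.1280003e-01 ≈ 35463.12546.
Since α = 1/2 < 1, p = c/n^{1/2} ≫ 1/n is above the triangle threshold p ~ 1/n. Asymptotically E[X] ~ (c³/6)·n^{3(1−α)} = (6³/6)·n^{1.5} → ∞; triangles are abundant w.h.p.

E[X] ≈ 35463.12546; in regime p = Θ(1/n^{1/2}) E[X] diverges (above the triangle threshold p ~ 1/n).


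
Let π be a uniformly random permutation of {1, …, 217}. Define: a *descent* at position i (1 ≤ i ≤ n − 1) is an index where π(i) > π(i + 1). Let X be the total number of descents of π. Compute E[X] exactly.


Write X = Σ X_I over i = 1, …, 216, with X_I the indicator of one descent.
There are 216 indicators.
For each fixed i, the pair (π(i), π(i+1)) is a uniformly random ordered pair of distinct values from {1, …, 217}; by symmetry P[π(i) > π(i+1)] = 1/2.
By linearity: E[X] = 216 · (1/2) = (217 − 1) · (1/2) = 108 ≈ 108.000000.

E[X] = 108 = 108.000000.


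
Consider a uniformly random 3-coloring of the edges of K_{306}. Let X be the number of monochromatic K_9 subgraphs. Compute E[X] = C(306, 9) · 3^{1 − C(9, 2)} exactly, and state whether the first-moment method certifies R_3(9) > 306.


E[X] = C(306, 9) · 3^{1 − 36} = 57564745737892900 · 3^{−35} = 57564745737892900/50031545098999707.
As a reduced fraction: E[X] = 57564745737892900/50031545098999707 ≈ 1.150569.
Is E[X] < 1? NO.
Since E[X] ≥ 1, the first-moment bound is inconclusive at n = 306; it does NOT by itself certify R_3(9) > 306.

E[X] = 57564745737892900/50031545098999707 ≈ 1.150569; E[X] ≥ 1; first-moment method inconclusive here.


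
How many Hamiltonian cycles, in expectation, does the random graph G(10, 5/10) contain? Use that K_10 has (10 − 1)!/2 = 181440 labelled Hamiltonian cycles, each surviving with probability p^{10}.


K_10 has (10 − 1)!/2 = 181440 labelled Hamiltonian cycles.
For each such Hamiltonian cycle H, let X_H = 1 if all 10 edges of H are present in G. Then P[X_H = 1] = p^{10} = (1/2)^{10} = 1/1024.
By linearity: E[X] = Σ_H E[X_H] = 181440 · p^{10} = 181440 · 1/1024 = 2835/16.
Numerically: E[X] ≈ 177.188.

E[X] = 181440 · (1/2)^{10} = 2835/16 ≈ 177.188.
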